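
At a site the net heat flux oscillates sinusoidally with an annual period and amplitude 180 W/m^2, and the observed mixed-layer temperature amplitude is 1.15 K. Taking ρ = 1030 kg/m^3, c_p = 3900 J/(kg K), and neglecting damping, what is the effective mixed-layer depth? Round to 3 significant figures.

ω = 2π / 3.15×10^7 s = 1.99×10^-7 s⁻¹.
Required C = F₀ / (A ω) = 180 / (1.15 × 1.99×10^-7) = 7.86×10^8 J/(m²·K).
D = C / (ρ c_p) = 7.86×10^8 / (1030 × 3900) = 196 m.

196 m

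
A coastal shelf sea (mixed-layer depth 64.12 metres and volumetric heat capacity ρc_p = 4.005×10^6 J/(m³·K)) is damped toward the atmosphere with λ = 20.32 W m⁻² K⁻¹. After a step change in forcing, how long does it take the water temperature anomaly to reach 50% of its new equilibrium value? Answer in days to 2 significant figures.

100 days

Areal heat capacity C = ρc_p × D = 4.005×10^6 × 64.12 = 2.57×10^8 J m⁻² K⁻¹.
τ = C / λ = 2.57×10^8 / 20.32 = 1.26×10^7 s.
Fraction reached: 1 − e^(−t/τ) = 0.50 ⇒ t = −τ ln(1 − 0.50) = τ × 0.693.
t = 8.76×10^6 s = 101 days.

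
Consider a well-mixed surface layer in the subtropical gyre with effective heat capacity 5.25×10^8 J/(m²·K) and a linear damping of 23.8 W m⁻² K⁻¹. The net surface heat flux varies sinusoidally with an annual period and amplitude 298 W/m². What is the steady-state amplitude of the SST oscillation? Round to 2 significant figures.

2.8 K

Areal heat capacity C = 5.25×10^8 J/(m²·K) (given).
Angular frequency ω = 2π / T = 2π / 3.15×10^7 s = 1.99×10^-7 s⁻¹.
√((Cω)² + λ²) = √((105)² + 23.8²) = 107 W/(m²·K).
Amplitude A = F₀ / √((Cω)²+λ²) = 298 / 107 = 2.78 K.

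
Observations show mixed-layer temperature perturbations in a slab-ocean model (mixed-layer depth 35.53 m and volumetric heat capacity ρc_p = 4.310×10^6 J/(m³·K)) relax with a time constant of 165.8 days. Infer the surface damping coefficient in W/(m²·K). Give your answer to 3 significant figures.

Areal heat capacity C = ρc_p × D = 4.310×10^6 × 35.53 = 1.53×10^8 J/(m²·K).
τ = 165.8 days = 1.43×10^7 s.
λ = C / τ = 1.53×10^8 / 1.43×10^7 = 10.7 W/(m²·K).

10.7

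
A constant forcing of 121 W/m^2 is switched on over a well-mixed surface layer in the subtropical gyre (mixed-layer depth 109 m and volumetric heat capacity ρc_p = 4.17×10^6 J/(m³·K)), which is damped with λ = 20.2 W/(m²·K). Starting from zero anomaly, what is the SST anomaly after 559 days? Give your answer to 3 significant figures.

5.29 K

Areal heat capacity C = ρc_p × D = 4.17×10^6 × 109 = 4.55×10^8 J/(m^2 K).
τ = C / λ = 4.55×10^8 / 20.2 = 2.25×10^7 s.
Equilibrium anomaly ΔT_eq = F / λ = 121 / 20.2 = 5.99 K.
t = 559 days = 4.83×10^7 s, so t/τ = 2.15.
ΔT(t) = ΔT_eq (1 − e^(−t/τ)) = 5.99 × (1 − e^−2.15) = 5.29 K.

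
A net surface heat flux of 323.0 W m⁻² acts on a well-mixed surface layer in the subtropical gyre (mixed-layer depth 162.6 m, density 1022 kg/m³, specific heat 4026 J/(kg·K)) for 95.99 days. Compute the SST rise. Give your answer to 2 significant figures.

4.0 K

Areal heat capacity C = ρ c_p D = 1022 × 4026 × 162.6 = 6.69×10^8 J m⁻² K⁻¹.
Net heat input Q = F Δt = 323.0 × (95.99 days × 86400 s/day) = 2.68×10^9 J/m².
ΔT = Q / C = 2.68×10^9 / 6.69×10^8 = 4.00 K.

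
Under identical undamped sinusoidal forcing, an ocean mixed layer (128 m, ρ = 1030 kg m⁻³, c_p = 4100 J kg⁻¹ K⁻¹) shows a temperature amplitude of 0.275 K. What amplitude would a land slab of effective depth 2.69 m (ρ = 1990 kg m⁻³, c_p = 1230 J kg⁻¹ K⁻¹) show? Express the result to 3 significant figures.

22.6 K

C_ocean = 5.41×10^8 J/(m²·K); C_land = 6.58×10^6 J/(m²·K).
A ∝ 1/C ⇒ A_land = A_ocean × C_ocean/C_land = 0.275 × 82.1 = 22.6 K.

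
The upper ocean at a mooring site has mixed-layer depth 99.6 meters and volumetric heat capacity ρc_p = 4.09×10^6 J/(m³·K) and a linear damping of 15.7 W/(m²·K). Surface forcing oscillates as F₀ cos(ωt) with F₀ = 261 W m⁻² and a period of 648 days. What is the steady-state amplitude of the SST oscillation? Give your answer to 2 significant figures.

5.4 K

Areal heat capacity C = ρc_p × D = 4.09×10^6 × 99.6 = 4.07×10^8 J/(m^2 K).
Angular frequency ω = 2π / T = 2π / 5.60×10^7 s = 1.12×10^-7 s⁻¹.
√((Cω)² + λ²) = √((45.7)² + 15.7²) = 48.3 W/(m²·K).
Amplitude A = F₀ / √((Cω)²+λ²) = 261 / 48.3 = 5.40 K.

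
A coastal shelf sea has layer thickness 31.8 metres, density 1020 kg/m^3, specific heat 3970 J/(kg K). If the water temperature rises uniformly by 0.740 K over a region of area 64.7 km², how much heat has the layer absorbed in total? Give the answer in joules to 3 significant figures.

6.17×10^15 J

Areal heat capacity C = ρ c_p D = 1020 × 3970 × 31.8 = 1.29×10^8 J/(m^2 K).
Heat per unit area: q = C ΔT = 1.29×10^8 × 0.740 = 9.53×10^7 J/m².
Total heat: Q = q × A = 9.53×10^7 × (64.7 × 10⁶ m²) = 6.17×10^15 J.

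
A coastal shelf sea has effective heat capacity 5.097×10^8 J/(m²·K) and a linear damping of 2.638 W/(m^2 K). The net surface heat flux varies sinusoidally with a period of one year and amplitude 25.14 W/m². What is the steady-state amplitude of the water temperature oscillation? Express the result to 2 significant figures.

0.25 K

Areal heat capacity C = 5.097×10^8 J/(m²·K) (given).
Angular frequency ω = 2π / T = 2π / 3.15×10^7 s = 1.99×10^-7 s⁻¹.
√((Cω)² + λ²) = √((102)² + 2.638²) = 102 W/(m²·K).
Amplitude A = F₀ / √((Cω)²+λ²) = 25.14 / 102 = 0.247 K.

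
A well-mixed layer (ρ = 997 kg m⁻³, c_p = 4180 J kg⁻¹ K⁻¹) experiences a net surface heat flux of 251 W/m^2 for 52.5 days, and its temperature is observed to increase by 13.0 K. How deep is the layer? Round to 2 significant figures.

21 m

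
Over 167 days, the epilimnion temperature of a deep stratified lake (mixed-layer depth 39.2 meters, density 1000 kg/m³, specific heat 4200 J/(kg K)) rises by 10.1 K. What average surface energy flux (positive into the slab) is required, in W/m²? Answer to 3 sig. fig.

115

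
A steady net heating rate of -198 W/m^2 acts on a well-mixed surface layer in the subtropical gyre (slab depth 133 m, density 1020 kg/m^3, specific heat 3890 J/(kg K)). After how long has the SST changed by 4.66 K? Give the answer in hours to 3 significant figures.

3450 hours

Areal heat capacity C = ρ c_p D = 1020 × 3890 × 133 = 5.28×10^8 J/(m^2 K).
Time required: Δt = C ΔT / F = 5.28×10^8 × -4.66 / -198 = 1.24×10^7 s.
In hours: 1.24×10^7 s / (3600 s/hour) = 3450 hours.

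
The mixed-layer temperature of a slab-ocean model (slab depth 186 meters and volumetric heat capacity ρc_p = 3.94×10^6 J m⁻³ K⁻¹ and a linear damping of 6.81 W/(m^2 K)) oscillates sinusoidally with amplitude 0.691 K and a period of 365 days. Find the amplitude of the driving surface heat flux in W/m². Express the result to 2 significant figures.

100

Areal heat capacity C = ρc_p × D = 3.94×10^6 × 186 = 7.33×10^8 J/(m²·K).
ω = 2π / 3.15×10^7 s = 1.99×10^-7 s⁻¹.
√((Cω)² + λ²) = √((146)² + 6.81²) = 146 W/(m²·K).
F₀ = A × √((Cω)²+λ²) = 0.691 × 146 = 101 W/m².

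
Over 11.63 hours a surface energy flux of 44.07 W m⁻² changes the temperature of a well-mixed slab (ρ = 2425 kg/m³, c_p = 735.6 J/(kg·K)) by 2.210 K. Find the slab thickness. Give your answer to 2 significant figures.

Heat input Q = F Δt = 44.07 × 41900 s = 1.85×10^6 J/m².
Required areal heat capacity C = Q / ΔT = 8.35×10^5 J/(m²·K).
Depth D = C / (ρ c_p) = 8.35×10^5 / (2425 × 735.6) = 0.468 m.

0.47 m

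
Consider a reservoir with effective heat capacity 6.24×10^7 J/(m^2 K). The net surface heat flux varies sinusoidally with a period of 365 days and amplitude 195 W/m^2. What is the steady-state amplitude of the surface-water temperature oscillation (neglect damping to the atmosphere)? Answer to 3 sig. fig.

Areal heat capacity C = 6.24×10^7 J/(m^2 K) (given).
Angular frequency ω = 2π / T = 2π / 3.15×10^7 s = 1.99×10^-7 s⁻¹.
Cω = 6.24×10^7 × 1.99×10^-7 = 12.4 W/(m²·K).
Amplitude A = F₀ / (Cω) = 195 / 12.4 = 15.7 K.

15.7 K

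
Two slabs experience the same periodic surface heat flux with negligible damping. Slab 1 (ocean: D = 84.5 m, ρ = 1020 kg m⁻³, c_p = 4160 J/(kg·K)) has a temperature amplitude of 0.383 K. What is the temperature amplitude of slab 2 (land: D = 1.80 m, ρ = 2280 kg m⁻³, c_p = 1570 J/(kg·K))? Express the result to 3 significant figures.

C_ocean = 3.59×10^8 J/(m²·K); C_land = 6.44×10^6 J/(m²·K).
A ∝ 1/C ⇒ A_land = A_ocean × C_ocean/C_land = 0.383 × 55.6 = 21.3 K.

21.3 K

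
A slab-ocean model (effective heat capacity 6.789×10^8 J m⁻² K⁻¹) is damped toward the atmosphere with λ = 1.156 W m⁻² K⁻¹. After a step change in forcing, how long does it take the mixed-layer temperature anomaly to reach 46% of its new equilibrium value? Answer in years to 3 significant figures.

11.5 years

Areal heat capacity C = 6.789×10^8 J m⁻² K⁻¹ (given).
τ = C / λ = 6.79×10^8 / 1.156 = 5.87×10^8 s.
Fraction reached: 1 − e^(−t/τ) = 0.46 ⇒ t = −τ ln(1 − 0.46) = τ × 0.616.
t = 3.62×10^8 s = 11.5 years.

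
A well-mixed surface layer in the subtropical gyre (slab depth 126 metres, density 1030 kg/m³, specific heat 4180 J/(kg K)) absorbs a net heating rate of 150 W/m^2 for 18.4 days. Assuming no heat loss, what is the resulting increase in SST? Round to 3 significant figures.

Areal heat capacity C = ρ c_p D = 1030 × 4180 × 126 = 5.42×10^8 J/(m²·K).
Net heat input Q = F Δt = 150 × (18.4 days × 86400 s/day) = 2.38×10^8 J/m².
ΔT = Q / C = 2.38×10^8 / 5.42×10^8 = 0.440 K.

0.440 K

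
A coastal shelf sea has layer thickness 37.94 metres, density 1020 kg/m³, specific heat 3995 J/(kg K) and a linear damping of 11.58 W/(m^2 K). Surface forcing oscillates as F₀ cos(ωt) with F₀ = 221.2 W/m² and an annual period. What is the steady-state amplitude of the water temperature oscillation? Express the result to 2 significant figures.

6.7 K

Areal heat capacity C = ρ c_p D = 1020 × 3995 × 37.94 = 1.55×10^8 J/(m²·K).
Angular frequency ω = 2π / T = 2π / 3.15×10^7 s = 1.99×10^-7 s⁻¹.
√((Cω)² + λ²) = √((30.8)² + 11.58²) = 32.9 W/(m²·K).
Amplitude A = F₀ / √((Cω)²+λ²) = 221.2 / 32.9 = 6.72 K.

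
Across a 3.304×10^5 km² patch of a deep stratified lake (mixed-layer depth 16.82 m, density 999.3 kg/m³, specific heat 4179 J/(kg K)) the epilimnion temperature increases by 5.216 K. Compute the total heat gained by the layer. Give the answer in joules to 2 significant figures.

1.2×10^20 J

Areal heat capacity C = ρ c_p D = 999.3 × 4179 × 16.82 = 7.02×10^7 J m⁻² K⁻¹.
Heat per unit area: q = C ΔT = 7.02×10^7 × 5.216 = 3.66×10^8 J/m².
Total heat: Q = q × A = 3.66×10^8 × (3.304×10^5 × 10⁶ m²) = 1.21×10^20 J.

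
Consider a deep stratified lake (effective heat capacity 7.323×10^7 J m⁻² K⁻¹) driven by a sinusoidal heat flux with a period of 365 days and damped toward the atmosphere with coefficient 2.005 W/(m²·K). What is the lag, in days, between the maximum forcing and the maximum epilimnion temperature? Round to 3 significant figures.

83.3 days

Areal heat capacity C = 7.323×10^7 J m⁻² K⁻¹ (given).
ω = 2π / 3.15×10^7 s = 1.99×10^-7 s⁻¹.
Phase lag φ = arctan(Cω/λ) = arctan(14.6/2.005) = 1.43 rad.
Time lag = φ / ω = 1.43 / 1.99×10^-7 = 7.20×10^6 s = 83.3 days.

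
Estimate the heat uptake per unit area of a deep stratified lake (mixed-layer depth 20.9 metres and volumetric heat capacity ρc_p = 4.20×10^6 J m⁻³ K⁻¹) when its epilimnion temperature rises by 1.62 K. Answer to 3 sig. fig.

1.42×10^8

Areal heat capacity C = ρc_p × D = 4.20×10^6 × 20.9 = 8.78×10^7 J/(m^2 K).
ΔQ = C ΔT = 8.78×10^7 × 1.62 = 1.42×10^8 J/m².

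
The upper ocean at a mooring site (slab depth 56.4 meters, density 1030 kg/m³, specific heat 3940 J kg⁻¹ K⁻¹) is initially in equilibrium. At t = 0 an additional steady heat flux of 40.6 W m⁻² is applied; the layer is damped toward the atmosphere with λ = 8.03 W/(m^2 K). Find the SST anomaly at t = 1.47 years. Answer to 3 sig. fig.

4.06 K

Areal heat capacity C = ρ c_p D = 1030 × 3940 × 56.4 = 2.29×10^8 J m⁻² K⁻¹.
τ = C / λ = 2.29×10^8 / 8.03 = 2.85×10^7 s.
Equilibrium anomaly ΔT_eq = F / λ = 40.6 / 8.03 = 5.06 K.
t = 1.47 years = 4.64×10^7 s, so t/τ = 1.63.
ΔT(t) = ΔT_eq (1 − e^(−t/τ)) = 5.06 × (1 − e^−1.63) = 4.06 K.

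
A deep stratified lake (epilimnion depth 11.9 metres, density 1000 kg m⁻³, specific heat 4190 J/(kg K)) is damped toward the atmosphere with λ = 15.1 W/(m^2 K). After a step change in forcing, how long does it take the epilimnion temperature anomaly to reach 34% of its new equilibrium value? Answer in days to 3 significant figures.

Areal heat capacity C = ρ c_p D = 1000 × 4190 × 11.9 = 4.99×10^7 J/(m^2 K).
τ = C / λ = 4.99×10^7 / 15.1 = 3.30×10^6 s.
Fraction reached: 1 − e^(−t/τ) = 0.34 ⇒ t = −τ ln(1 − 0.34) = τ × 0.416.
t = 1.37×10^6 s = 15.9 days.

15.9 days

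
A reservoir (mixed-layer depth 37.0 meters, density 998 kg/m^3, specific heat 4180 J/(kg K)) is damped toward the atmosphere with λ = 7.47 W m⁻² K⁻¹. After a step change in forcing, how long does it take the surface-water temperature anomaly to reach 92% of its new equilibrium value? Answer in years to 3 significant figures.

1.65 years

Areal heat capacity C = ρ c_p D = 998 × 4180 × 37.0 = 1.54×10^8 J/(m^2 K).
τ = C / λ = 1.54×10^8 / 7.47 = 2.07×10^7 s.
Fraction reached: 1 − e^(−t/τ) = 0.92 ⇒ t = −τ ln(1 − 0.92) = τ × 2.53.
t = 5.22×10^7 s = 1.65 years.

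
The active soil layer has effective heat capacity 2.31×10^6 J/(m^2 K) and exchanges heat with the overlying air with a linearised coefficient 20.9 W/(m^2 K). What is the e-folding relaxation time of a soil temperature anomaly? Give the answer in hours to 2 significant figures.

Areal heat capacity C = 2.31×10^6 J/(m^2 K) (given).
Relaxation time τ = C / λ = 2.31×10^6 / 20.9 = 1.11×10^5 s.
In hours: 1.11×10^5 s / (3600 s/hour) = 30.7 hours.

31 hours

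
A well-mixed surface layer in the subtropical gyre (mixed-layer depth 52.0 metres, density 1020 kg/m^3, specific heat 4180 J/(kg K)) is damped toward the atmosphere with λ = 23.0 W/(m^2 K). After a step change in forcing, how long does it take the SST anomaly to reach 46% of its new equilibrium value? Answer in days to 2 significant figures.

69 days

Areal heat capacity C = ρ c_p D = 1020 × 4180 × 52.0 = 2.22×10^8 J/(m^2 K).
τ = C / λ = 2.22×10^8 / 23.0 = 9.64×10^6 s.
Fraction reached: 1 − e^(−t/τ) = 0.46 ⇒ t = −τ ln(1 − 0.46) = τ × 0.616.
t = 5.94×10^6 s = 68.7 days.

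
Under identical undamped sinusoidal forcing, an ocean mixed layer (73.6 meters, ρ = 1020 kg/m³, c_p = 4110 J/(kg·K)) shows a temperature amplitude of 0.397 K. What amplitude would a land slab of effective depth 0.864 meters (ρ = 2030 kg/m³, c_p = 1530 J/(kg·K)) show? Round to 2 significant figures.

C_ocean = 3.09×10^8 J/(m²·K); C_land = 2.68×10^6 J/(m²·K).
A ∝ 1/C ⇒ A_land = A_ocean × C_ocean/C_land = 0.397 × 115 = 45.6 K.

46 K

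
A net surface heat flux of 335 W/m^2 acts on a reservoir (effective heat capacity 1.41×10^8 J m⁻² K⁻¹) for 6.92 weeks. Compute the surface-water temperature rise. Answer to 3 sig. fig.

9.94 K

Areal heat capacity C = 1.41×10^8 J m⁻² K⁻¹ (given).
Net heat input Q = F Δt = 335 × (6.92 weeks × 6.048×10^5 s/week) = 1.40×10^9 J/m².
ΔT = Q / C = 1.40×10^9 / 1.41×10^8 = 9.94 K.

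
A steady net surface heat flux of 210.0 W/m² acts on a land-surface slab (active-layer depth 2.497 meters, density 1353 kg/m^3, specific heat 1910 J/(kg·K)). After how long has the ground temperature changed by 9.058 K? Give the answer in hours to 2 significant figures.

77 hours

Areal heat capacity C = ρ c_p D = 1353 × 1910 × 2.497 = 6.45×10^6 J m⁻² K⁻¹.
Time required: Δt = C ΔT / F = 6.45×10^6 × 9.058 / 210.0 = 2.78×10^5 s.
In hours: 2.78×10^5 s / (3600 s/hour) = 77.3 hours.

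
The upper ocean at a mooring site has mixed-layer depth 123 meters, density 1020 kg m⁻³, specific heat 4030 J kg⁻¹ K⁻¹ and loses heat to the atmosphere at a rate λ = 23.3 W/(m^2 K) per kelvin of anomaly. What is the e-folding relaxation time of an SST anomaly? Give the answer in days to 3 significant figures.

251 days

Areal heat capacity C = ρ c_p D = 1020 × 4030 × 123 = 5.06×10^8 J/(m²·K).
Relaxation time τ = C / λ = 5.06×10^8 / 23.3 = 2.17×10^7 s.
In days: 2.17×10^7 s / (86400 s/day) = 251 days.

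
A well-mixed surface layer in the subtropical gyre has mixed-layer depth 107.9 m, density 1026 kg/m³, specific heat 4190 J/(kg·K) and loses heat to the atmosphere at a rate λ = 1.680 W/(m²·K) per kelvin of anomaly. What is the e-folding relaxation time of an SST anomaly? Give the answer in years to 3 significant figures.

Areal heat capacity C = ρ c_p D = 1026 × 4190 × 107.9 = 4.64×10^8 J/(m²·K).
Relaxation time τ = C / λ = 4.64×10^8 / 1.680 = 2.76×10^8 s.
In years: 2.76×10^8 s / (3.156×10^7 s/year) = 8.75 years.

8.75 years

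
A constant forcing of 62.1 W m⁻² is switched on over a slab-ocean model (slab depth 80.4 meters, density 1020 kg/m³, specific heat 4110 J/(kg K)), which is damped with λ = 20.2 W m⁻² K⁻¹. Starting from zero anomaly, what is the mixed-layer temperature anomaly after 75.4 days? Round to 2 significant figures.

0.99 K

Areal heat capacity C = ρ c_p D = 1020 × 4110 × 80.4 = 3.37×10^8 J m⁻² K⁻¹.
τ = C / λ = 3.37×10^8 / 20.2 = 1.67×10^7 s.
Equilibrium anomaly ΔT_eq = F / λ = 62.1 / 20.2 = 3.07 K.
t = 75.4 days = 6.51×10^6 s, so t/τ = 0.390.
ΔT(t) = ΔT_eq (1 − e^(−t/τ)) = 3.07 × (1 − e^−0.390) = 0.994 K.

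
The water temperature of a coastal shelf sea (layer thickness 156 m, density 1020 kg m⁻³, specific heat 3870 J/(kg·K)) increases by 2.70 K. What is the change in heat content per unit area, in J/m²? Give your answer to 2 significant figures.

1.7×10^9

Areal heat capacity C = ρ c_p D = 1020 × 3870 × 156 = 6.16×10^8 J/(m^2 K).
ΔQ = C ΔT = 6.16×10^8 × 2.70 = 1.66×10^9 J/m².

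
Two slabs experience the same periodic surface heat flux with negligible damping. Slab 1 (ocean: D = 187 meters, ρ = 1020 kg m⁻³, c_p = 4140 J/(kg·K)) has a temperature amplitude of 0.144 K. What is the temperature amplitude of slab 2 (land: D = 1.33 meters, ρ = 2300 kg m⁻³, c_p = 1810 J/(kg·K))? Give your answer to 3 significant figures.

20.5 K

C_ocean = 7.90×10^8 J/(m²·K); C_land = 5.54×10^6 J/(m²·K).
A ∝ 1/C ⇒ A_land = A_ocean × C_ocean/C_land = 0.144 × 143 = 20.5 K.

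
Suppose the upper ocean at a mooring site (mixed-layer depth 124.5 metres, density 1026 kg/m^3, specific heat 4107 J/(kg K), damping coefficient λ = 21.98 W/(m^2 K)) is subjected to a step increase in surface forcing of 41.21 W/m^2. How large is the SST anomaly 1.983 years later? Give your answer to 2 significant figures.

1.7 K

Areal heat capacity C = ρ c_p D = 1026 × 4107 × 124.5 = 5.25×10^8 J/(m^2 K).
τ = C / λ = 5.25×10^8 / 21.98 = 2.39×10^7 s.
Equilibrium anomaly ΔT_eq = F / λ = 41.21 / 21.98 = 1.87 K.
t = 1.983 years = 6.26×10^7 s, so t/τ = 2.62.
ΔT(t) = ΔT_eq (1 − e^(−t/τ)) = 1.87 × (1 − e^−2.62) = 1.74 K.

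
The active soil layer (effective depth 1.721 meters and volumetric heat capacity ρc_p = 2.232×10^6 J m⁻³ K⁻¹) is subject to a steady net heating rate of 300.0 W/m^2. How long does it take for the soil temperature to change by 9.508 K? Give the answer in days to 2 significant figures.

Areal heat capacity C = ρc_p × D = 2.232×10^6 × 1.721 = 3.84×10^6 J/(m^2 K).
Time required: Δt = C ΔT / F = 3.84×10^6 × 9.508 / 300.0 = 1.22×10^5 s.
In days: 1.22×10^5 s / (86400 s/day) = 1.41 days.

1.4 days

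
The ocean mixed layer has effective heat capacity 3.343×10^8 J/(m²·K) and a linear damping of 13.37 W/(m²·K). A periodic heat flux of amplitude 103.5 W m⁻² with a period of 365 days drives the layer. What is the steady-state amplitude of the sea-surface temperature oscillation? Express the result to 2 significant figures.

1.5 K

Areal heat capacity C = 3.343×10^8 J/(m²·K) (given).
Angular frequency ω = 2π / T = 2π / 3.15×10^7 s = 1.99×10^-7 s⁻¹.
√((Cω)² + λ²) = √((66.6)² + 13.37²) = 67.9 W/(m²·K).
Amplitude A = F₀ / √((Cω)²+λ²) = 103.5 / 67.9 = 1.52 K.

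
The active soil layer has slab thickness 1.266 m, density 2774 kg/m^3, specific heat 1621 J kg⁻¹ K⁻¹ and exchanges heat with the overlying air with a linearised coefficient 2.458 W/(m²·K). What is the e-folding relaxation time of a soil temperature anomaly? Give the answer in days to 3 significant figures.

26.8 days

Areal heat capacity C = ρ c_p D = 2774 × 1621 × 1.266 = 5.69×10^6 J/(m^2 K).
Relaxation time τ = C / λ = 5.69×10^6 / 2.458 = 2.32×10^6 s.
In days: 2.32×10^6 s / (86400 s/day) = 26.8 days.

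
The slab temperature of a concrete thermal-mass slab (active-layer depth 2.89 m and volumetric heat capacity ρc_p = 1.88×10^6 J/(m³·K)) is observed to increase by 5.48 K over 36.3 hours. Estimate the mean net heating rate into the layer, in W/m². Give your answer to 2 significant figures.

230

Areal heat capacity C = ρc_p × D = 1.88×10^6 × 2.89 = 5.43×10^6 J/(m²·K).
Required heat per unit area: Q = C ΔT = 5.43×10^6 × 5.48 = 2.98×10^7 J/m².
Flux F = Q / Δt = 2.98×10^7 / 1.31×10^5 s = 228 W/m².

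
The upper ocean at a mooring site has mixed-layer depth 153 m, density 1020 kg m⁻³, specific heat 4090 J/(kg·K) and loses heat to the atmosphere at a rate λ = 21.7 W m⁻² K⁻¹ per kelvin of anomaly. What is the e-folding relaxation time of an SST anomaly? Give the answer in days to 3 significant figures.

Areal heat capacity C = ρ c_p D = 1020 × 4090 × 153 = 6.38×10^8 J/(m^2 K).
Relaxation time τ = C / λ = 6.38×10^8 / 21.7 = 2.94×10^7 s.
In days: 2.94×10^7 s / (86400 s/day) = 340 days.

340 days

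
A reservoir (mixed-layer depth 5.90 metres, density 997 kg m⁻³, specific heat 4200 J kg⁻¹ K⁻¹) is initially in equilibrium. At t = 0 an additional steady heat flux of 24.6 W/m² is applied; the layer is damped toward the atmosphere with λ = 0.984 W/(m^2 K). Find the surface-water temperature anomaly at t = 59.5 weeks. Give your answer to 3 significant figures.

19.0 K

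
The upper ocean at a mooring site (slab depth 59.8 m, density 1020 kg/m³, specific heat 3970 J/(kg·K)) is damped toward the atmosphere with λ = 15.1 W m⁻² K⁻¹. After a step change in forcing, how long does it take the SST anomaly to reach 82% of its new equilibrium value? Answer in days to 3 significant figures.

318 days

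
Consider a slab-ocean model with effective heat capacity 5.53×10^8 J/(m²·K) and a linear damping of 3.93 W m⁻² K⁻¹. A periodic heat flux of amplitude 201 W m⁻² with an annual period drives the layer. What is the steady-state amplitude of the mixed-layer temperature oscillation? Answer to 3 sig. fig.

Areal heat capacity C = 5.53×10^8 J/(m²·K) (given).
Angular frequency ω = 2π / T = 2π / 3.15×10^7 s = 1.99×10^-7 s⁻¹.
√((Cω)² + λ²) = √((110)² + 3.93²) = 110 W/(m²·K).
Amplitude A = F₀ / √((Cω)²+λ²) = 201 / 110 = 1.82 K.

1.82 K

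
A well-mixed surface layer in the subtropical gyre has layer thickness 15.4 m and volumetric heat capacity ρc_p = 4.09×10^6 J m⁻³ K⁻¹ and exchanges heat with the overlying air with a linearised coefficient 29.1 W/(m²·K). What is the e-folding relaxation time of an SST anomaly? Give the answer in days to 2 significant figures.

25 days

Areal heat capacity C = ρc_p × D = 4.09×10^6 × 15.4 = 6.30×10^7 J m⁻² K⁻¹.
Relaxation time τ = C / λ = 6.30×10^7 / 29.1 = 2.16×10^6 s.
In days: 2.16×10^6 s / (86400 s/day) = 25.1 days.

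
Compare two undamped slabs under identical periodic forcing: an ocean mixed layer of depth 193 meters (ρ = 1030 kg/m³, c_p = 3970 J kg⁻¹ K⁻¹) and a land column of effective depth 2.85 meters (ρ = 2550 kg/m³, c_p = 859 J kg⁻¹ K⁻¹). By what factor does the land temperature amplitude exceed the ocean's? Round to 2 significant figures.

C_ocean = 1030 × 3970 × 193 = 7.89×10^8 J/(m²·K).
C_land = 2550 × 859 × 2.85 = 6.24×10^6 J/(m²·K).
Undamped amplitude ∝ 1/C, so A_land/A_ocean = C_ocean/C_land = 126.

130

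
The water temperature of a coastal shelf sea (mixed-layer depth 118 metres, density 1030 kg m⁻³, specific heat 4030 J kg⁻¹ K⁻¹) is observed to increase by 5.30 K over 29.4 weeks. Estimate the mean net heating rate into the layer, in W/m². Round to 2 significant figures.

Areal heat capacity C = ρ c_p D = 1030 × 4030 × 118 = 4.90×10^8 J/(m^2 K).
Required heat per unit area: Q = C ΔT = 4.90×10^8 × 5.30 = 2.60×10^9 J/m².
Flux F = Q / Δt = 2.60×10^9 / 1.78×10^7 s = 146 W/m².

150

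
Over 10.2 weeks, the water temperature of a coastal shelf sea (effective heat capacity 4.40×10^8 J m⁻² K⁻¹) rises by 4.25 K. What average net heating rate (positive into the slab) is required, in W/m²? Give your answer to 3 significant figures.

Areal heat capacity C = 4.40×10^8 J m⁻² K⁻¹ (given).
Required heat per unit area: Q = C ΔT = 4.40×10^8 × 4.25 = 1.87×10^9 J/m².
Flux F = Q / Δt = 1.87×10^9 / 6.17×10^6 s = 303 W/m².

303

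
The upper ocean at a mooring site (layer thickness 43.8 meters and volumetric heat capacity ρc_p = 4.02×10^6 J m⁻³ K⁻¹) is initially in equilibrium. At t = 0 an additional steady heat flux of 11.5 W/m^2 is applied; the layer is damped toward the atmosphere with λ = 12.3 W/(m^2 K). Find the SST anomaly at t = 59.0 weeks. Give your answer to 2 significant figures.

0.86 K

Areal heat capacity C = ρc_p × D = 4.02×10^6 × 43.8 = 1.76×10^8 J m⁻² K⁻¹.
τ = C / λ = 1.76×10^8 / 12.3 = 1.43×10^7 s.
Equilibrium anomaly ΔT_eq = F / λ = 11.5 / 12.3 = 0.935 K.
t = 59.0 weeks = 3.57×10^7 s, so t/τ = 2.49.
ΔT(t) = ΔT_eq (1 − e^(−t/τ)) = 0.935 × (1 − e^−2.49) = 0.858 K.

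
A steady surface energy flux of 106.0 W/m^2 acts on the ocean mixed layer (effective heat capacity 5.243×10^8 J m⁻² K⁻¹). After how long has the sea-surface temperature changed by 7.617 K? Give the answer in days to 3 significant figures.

Areal heat capacity C = 5.243×10^8 J m⁻² K⁻¹ (given).
Time required: Δt = C ΔT / F = 5.24×10^8 × 7.617 / 106.0 = 3.77×10^7 s.
In days: 3.77×10^7 s / (86400 s/day) = 436 days.

436 days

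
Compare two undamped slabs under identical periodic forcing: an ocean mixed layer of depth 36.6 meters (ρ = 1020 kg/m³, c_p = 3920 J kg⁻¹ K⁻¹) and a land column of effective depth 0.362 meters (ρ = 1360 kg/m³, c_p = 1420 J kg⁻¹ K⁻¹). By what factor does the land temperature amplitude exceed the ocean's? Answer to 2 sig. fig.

C_ocean = 1020 × 3920 × 36.6 = 1.46×10^8 J/(m²·K).
C_land = 1360 × 1420 × 0.362 = 6.99×10^5 J/(m²·K).
Undamped amplitude ∝ 1/C, so A_land/A_ocean = C_ocean/C_land = 209.

210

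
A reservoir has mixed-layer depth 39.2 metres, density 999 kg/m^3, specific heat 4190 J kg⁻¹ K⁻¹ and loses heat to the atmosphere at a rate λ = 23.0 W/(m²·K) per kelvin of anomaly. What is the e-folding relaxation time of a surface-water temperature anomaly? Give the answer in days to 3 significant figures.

Areal heat capacity C = ρ c_p D = 999 × 4190 × 39.2 = 1.64×10^8 J/(m^2 K).
Relaxation time τ = C / λ = 1.64×10^8 / 23.0 = 7.13×10^6 s.
In days: 7.13×10^6 s / (86400 s/day) = 82.6 days.

82.6 days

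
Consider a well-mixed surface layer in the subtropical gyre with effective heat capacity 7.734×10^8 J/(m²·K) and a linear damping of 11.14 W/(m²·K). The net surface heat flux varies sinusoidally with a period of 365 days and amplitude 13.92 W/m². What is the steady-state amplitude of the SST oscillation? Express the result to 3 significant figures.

Areal heat capacity C = 7.734×10^8 J/(m²·K) (given).
Angular frequency ω = 2π / T = 2π / 3.15×10^7 s = 1.99×10^-7 s⁻¹.
√((Cω)² + λ²) = √((154)² + 11.14²) = 154 W/(m²·K).
Amplitude A = F₀ / √((Cω)²+λ²) = 13.92 / 154 = 0.0901 K.

0.0901 K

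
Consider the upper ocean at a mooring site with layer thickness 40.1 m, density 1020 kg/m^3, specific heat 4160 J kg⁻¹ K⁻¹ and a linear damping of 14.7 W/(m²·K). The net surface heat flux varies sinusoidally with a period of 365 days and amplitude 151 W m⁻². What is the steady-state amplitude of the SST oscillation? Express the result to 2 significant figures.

4.1 K

Areal heat capacity C = ρ c_p D = 1020 × 4160 × 40.1 = 1.70×10^8 J/(m²·K).
Angular frequency ω = 2π / T = 2π / 3.15×10^7 s = 1.99×10^-7 s⁻¹.
√((Cω)² + λ²) = √((33.9)² + 14.7²) = 37.0 W/(m²·K).
Amplitude A = F₀ / √((Cω)²+λ²) = 151 / 37.0 = 4.09 K.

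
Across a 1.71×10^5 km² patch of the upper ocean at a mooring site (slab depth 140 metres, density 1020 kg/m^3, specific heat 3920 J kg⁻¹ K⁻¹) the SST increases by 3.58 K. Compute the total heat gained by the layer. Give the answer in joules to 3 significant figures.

Areal heat capacity C = ρ c_p D = 1020 × 3920 × 140 = 5.60×10^8 J m⁻² K⁻¹.
Heat per unit area: q = C ΔT = 5.60×10^8 × 3.58 = 2.00×10^9 J/m².
Total heat: Q = q × A = 2.00×10^9 × (1.71×10^5 × 10⁶ m²) = 3.43×10^20 J.

3.43×10^20 J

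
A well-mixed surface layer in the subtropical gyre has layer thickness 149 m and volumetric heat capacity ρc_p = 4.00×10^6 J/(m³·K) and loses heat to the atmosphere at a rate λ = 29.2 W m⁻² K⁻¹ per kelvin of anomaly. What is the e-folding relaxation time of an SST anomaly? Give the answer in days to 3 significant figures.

Areal heat capacity C = ρc_p × D = 4.00×10^6 × 149 = 5.96×10^8 J m⁻² K⁻¹.
Relaxation time τ = C / λ = 5.96×10^8 / 29.2 = 2.04×10^7 s.
In days: 2.04×10^7 s / (86400 s/day) = 236 days.

236 days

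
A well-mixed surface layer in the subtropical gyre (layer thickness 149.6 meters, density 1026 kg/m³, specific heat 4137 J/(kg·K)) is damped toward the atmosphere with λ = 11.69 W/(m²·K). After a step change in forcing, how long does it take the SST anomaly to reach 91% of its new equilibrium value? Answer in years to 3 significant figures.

Areal heat capacity C = ρ c_p D = 1026 × 4137 × 149.6 = 6.35×10^8 J/(m^2 K).
τ = C / λ = 6.35×10^8 / 11.69 = 5.43×10^7 s.
Fraction reached: 1 − e^(−t/τ) = 0.91 ⇒ t = −τ ln(1 − 0.91) = τ × 2.41.
t = 1.31×10^8 s = 4.14 years.

4.14 years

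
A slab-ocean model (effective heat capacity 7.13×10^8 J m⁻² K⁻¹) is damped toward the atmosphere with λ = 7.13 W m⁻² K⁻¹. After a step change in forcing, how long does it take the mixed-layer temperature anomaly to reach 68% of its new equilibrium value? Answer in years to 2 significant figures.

Areal heat capacity C = 7.13×10^8 J m⁻² K⁻¹ (given).
τ = C / λ = 7.13×10^8 / 7.13 = 1.00×10^8 s.
Fraction reached: 1 − e^(−t/τ) = 0.68 ⇒ t = −τ ln(1 − 0.68) = τ × 1.14.
t = 1.14×10^8 s = 3.61 years.

3.6 years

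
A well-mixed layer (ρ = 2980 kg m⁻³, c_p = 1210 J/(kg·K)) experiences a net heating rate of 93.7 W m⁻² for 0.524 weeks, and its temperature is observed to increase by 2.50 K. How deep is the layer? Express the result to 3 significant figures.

3.29 m

Heat input Q = F Δt = 93.7 × 3.17×10^5 s = 2.97×10^7 J/m².
Required areal heat capacity C = Q / ΔT = 1.19×10^7 J/(m²·K).
Depth D = C / (ρ c_p) = 1.19×10^7 / (2980 × 1210) = 3.29 m.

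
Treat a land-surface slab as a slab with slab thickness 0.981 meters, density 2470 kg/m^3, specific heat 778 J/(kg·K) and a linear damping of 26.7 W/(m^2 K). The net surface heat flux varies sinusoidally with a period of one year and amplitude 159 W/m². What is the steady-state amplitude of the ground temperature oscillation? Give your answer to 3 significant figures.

Areal heat capacity C = ρ c_p D = 2470 × 778 × 0.981 = 1.89×10^6 J/(m^2 K).
Angular frequency ω = 2π / T = 2π / 3.15×10^7 s = 1.99×10^-7 s⁻¹.
√((Cω)² + λ²) = √((0.376)² + 26.7²) = 26.7 W/(m²·K).
Amplitude A = F₀ / √((Cω)²+λ²) = 159 / 26.7 = 5.95 K.

5.95 K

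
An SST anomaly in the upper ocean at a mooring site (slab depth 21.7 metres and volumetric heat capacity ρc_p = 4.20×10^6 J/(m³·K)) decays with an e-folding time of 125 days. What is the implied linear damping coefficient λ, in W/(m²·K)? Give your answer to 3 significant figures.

Areal heat capacity C = ρc_p × D = 4.20×10^6 × 21.7 = 9.11×10^7 J/(m²·K).
τ = 125 days = 1.08×10^7 s.
λ = C / τ = 9.11×10^7 / 1.08×10^7 = 8.44 W/(m²·K).

8.44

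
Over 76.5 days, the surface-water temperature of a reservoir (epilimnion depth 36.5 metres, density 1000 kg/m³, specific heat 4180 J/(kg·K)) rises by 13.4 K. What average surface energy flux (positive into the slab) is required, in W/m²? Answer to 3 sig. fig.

Areal heat capacity C = ρ c_p D = 1000 × 4180 × 36.5 = 1.53×10^8 J m⁻² K⁻¹.
Required heat per unit area: Q = C ΔT = 1.53×10^8 × 13.4 = 2.04×10^9 J/m².
Flux F = Q / Δt = 2.04×10^9 / 6.61×10^6 s = 309 W/m².

309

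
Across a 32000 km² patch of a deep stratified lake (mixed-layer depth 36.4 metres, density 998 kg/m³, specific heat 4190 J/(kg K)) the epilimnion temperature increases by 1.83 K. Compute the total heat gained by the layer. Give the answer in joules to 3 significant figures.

Areal heat capacity C = ρ c_p D = 998 × 4190 × 36.4 = 1.52×10^8 J m⁻² K⁻¹.
Heat per unit area: q = C ΔT = 1.52×10^8 × 1.83 = 2.79×10^8 J/m².
Total heat: Q = q × A = 2.79×10^8 × (32000 × 10⁶ m²) = 8.91×10^18 J.

8.91×10^18 J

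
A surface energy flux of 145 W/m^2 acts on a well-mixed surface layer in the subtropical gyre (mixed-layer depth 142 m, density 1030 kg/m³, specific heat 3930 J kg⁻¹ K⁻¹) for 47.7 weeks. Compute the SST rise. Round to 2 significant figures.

7.3 K

Areal heat capacity C = ρ c_p D = 1030 × 3930 × 142 = 5.75×10^8 J/(m^2 K).
Net heat input Q = F Δt = 145 × (47.7 weeks × 6.048×10^5 s/week) = 4.18×10^9 J/m².
ΔT = Q / C = 4.18×10^9 / 5.75×10^8 = 7.28 K.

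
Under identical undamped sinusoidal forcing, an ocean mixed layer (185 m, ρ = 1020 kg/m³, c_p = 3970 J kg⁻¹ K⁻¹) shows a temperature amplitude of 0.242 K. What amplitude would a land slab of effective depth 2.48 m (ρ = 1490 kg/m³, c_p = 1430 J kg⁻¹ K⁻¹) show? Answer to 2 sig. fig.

34 K

C_ocean = 7.49×10^8 J/(m²·K); C_land = 5.28×10^6 J/(m²·K).
A ∝ 1/C ⇒ A_land = A_ocean × C_ocean/C_land = 0.242 × 142 = 34.3 K.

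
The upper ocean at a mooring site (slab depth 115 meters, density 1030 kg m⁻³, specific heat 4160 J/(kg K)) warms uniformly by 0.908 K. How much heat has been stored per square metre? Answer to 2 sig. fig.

Areal heat capacity C = ρ c_p D = 1030 × 4160 × 115 = 4.93×10^8 J/(m²·K).
ΔQ = C ΔT = 4.93×10^8 × 0.908 = 4.47×10^8 J/m².

4.5×10^8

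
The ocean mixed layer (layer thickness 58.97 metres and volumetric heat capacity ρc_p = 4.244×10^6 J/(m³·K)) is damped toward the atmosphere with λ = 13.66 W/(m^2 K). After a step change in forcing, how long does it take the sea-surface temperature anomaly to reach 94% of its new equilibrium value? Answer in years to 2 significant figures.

1.6 years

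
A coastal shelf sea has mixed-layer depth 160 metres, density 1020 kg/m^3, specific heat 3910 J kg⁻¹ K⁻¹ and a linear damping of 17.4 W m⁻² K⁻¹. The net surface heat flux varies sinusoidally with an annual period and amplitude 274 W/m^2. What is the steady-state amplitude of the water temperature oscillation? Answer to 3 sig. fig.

2.14 K

Areal heat capacity C = ρ c_p D = 1020 × 3910 × 160 = 6.38×10^8 J/(m^2 K).
Angular frequency ω = 2π / T = 2π / 3.15×10^7 s = 1.99×10^-7 s⁻¹.
√((Cω)² + λ²) = √((127)² + 17.4²) = 128 W/(m²·K).
Amplitude A = F₀ / √((Cω)²+λ²) = 274 / 128 = 2.14 K.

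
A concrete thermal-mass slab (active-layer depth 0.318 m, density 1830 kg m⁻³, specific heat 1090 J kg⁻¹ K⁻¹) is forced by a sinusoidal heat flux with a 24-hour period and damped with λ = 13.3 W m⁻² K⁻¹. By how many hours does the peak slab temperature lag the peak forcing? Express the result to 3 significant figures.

4.93 hours

Areal heat capacity C = ρ c_p D = 1830 × 1090 × 0.318 = 6.34×10^5 J/(m²·K).
ω = 2π / 86400 s = 7.27×10^-5 s⁻¹.
Phase lag φ = arctan(Cω/λ) = arctan(46.1/13.3) = 1.29 rad.
Time lag = φ / ω = 1.29 / 7.27×10^-5 = 17700 s = 4.93 hours.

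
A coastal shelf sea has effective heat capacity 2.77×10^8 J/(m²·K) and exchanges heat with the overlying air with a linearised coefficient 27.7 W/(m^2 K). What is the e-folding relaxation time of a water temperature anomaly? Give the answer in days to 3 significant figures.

Areal heat capacity C = 2.77×10^8 J/(m²·K) (given).
Relaxation time τ = C / λ = 2.77×10^8 / 27.7 = 1.00×10^7 s.
In days: 1.00×10^7 s / (86400 s/day) = 116 days.

116 days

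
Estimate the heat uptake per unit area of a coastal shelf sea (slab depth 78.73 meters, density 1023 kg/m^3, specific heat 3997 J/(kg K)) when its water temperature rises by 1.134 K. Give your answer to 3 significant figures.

Areal heat capacity C = ρ c_p D = 1023 × 3997 × 78.73 = 3.22×10^8 J/(m²·K).
ΔQ = C ΔT = 3.22×10^8 × 1.134 = 3.65×10^8 J/m².

3.65×10^8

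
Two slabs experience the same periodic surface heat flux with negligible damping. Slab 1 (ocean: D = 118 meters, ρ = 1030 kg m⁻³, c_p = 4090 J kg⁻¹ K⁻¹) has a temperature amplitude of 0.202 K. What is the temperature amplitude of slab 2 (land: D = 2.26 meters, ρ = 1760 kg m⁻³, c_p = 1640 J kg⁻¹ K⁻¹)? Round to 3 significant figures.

C_ocean = 4.97×10^8 J/(m²·K); C_land = 6.52×10^6 J/(m²·K).
A ∝ 1/C ⇒ A_land = A_ocean × C_ocean/C_land = 0.202 × 76.2 = 15.4 K.

15.4 K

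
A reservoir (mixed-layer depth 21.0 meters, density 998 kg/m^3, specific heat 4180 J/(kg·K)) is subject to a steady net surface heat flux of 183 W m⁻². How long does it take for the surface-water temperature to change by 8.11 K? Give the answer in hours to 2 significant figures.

Areal heat capacity C = ρ c_p D = 998 × 4180 × 21.0 = 8.76×10^7 J/(m²·K).
Time required: Δt = C ΔT / F = 8.76×10^7 × 8.11 / 183 = 3.88×10^6 s.
In hours: 3.88×10^6 s / (3600 s/hour) = 1080 hours.

1100 hours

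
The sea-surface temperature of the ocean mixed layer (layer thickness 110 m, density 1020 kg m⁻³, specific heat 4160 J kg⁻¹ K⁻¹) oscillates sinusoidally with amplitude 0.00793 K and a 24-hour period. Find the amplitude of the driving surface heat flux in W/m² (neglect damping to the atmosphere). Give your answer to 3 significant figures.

Areal heat capacity C = ρ c_p D = 1020 × 4160 × 110 = 4.67×10^8 J m⁻² K⁻¹.
ω = 2π / 86400 s = 7.27×10^-5 s⁻¹.
Cω = 4.67×10^8 × 7.27×10^-5 = 33900 W/(m²·K).
F₀ = A × Cω = 0.00793 × 33900 = 269 W/m².

269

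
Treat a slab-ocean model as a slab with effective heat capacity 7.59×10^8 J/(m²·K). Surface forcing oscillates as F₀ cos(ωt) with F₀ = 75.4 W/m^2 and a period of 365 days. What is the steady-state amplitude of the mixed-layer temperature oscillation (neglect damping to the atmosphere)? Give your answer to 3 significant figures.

0.499 K

Areal heat capacity C = 7.59×10^8 J/(m²·K) (given).
Angular frequency ω = 2π / T = 2π / 3.15×10^7 s = 1.99×10^-7 s⁻¹.
Cω = 7.59×10^8 × 1.99×10^-7 = 151 W/(m²·K).
Amplitude A = F₀ / (Cω) = 75.4 / 151 = 0.499 K.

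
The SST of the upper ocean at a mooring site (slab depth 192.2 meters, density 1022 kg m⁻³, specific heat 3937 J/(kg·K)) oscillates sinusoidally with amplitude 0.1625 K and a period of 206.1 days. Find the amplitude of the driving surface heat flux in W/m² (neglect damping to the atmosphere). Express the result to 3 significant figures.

44.3

Areal heat capacity C = ρ c_p D = 1022 × 3937 × 192.2 = 7.73×10^8 J/(m^2 K).
ω = 2π / 1.78×10^7 s = 3.53×10^-7 s⁻¹.
Cω = 7.73×10^8 × 3.53×10^-7 = 273 W/(m²·K).
F₀ = A × Cω = 0.1625 × 273 = 44.3 W/m².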